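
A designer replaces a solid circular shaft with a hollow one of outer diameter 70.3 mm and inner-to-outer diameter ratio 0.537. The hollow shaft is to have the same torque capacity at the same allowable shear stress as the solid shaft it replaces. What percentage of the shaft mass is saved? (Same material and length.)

Equal τ_max and T ⇒ the solid shaft needs d_s³ = d_o³(1−k⁴), so d_s = 70.3·(1−0.537⁴)^(1/3) = 68.29 mm.
Area ratio A_h/A_s = d_o²(1−k²)/d_s² = (1−k²)/(1−k⁴)^(2/3) = 0.7540.
Mass saving = 1 − 0.7540 = 24.6 %.

24.6 %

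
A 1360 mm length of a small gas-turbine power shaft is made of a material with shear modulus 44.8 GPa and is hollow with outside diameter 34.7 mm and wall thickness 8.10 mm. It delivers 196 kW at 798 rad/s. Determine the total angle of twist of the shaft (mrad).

ω = 798 rad/s, so T = P/ω = 196×10³ / 798.0 = 245.6 N·m.
J = π(d_o⁴ − d_i⁴)/32 = π(0.0347⁴ − 0.0185⁴)/32 = 1.308×10^-7 m⁴.
θ = T·L/(G·J) = 245.6 × 1.36 / (44.8×10⁹ × 1.308×10^-7) = 0.05699 rad.

57.0 mrad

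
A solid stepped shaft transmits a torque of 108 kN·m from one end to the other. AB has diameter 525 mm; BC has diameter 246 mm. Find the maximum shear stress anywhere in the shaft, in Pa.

3.69e7 Pa

Under the same torque, τ_max = 16T/(πd³) is largest where d is smallest — segment BC (d = 246 mm).
τ_max = 16·108000/(π·(0.246)³) = 3.695×10^7 Pa.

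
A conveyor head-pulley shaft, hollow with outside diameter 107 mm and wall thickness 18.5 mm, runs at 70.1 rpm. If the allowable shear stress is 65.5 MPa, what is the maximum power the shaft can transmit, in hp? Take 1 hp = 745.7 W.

127 hp

J = π(d_o⁴ − d_i⁴)/32 = π(0.107⁴ − 0.0700⁴)/32 = 1.051×10^-5 m⁴.
T_max = τ_allow·J/r = 6.55×10^7 × 1.051×10^-5 / 0.0535 = 12870 N·m.
ω = 2π·70.1/60 = 7.341 rad/s, so P_max = T_max·ω = 9.447×10^4 W.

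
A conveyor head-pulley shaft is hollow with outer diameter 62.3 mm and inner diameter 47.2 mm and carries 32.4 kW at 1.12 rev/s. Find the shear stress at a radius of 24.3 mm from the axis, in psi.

16400 psi

ω = 2π·1.12 = 7.037 rad/s, so T = P/ω = 32.4×10³ / 7.037 = 4604 N·m.
J = π(d_o⁴ − d_i⁴)/32 = π(0.0623⁴ − 0.0472⁴)/32 = 9.917×10^-7 m⁴.
Shear stress varies linearly with radius: τ = T·r/J = 4604 × 0.0243 / 9.917×10^-7 = 1.128×10^8 Pa.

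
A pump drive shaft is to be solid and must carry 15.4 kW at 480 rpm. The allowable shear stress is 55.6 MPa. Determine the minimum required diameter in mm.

ω = 2π·480/60 = 50.27 rad/s, so T = P/ω = 15.4×10³ / 50.27 = 306.4 N·m.
For a solid shaft τ_max = 16T/(πd³), so d = (16T/(π τ_allow))^(1/3) = (16·306.4/(π·5.56×10^7))^(1/3) = 0.03039 m.

30.4 mm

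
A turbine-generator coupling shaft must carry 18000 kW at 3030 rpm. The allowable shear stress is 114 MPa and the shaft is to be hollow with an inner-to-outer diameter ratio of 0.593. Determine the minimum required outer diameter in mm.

ω = 2π·3030/60 = 317.3 rad/s, so T = P/ω = 18000×10³ / 317.3 = 56730 N·m.
For a hollow shaft with d_i/d_o = 0.593: τ_max = 16T/(π d_o³ (1−k⁴)), so d_o = [16T/(π τ_allow (1−k⁴))]^(1/3) = [16·56730/(π·1.14×10^8·0.8763)]^(1/3) = 0.1425 m.

142 mm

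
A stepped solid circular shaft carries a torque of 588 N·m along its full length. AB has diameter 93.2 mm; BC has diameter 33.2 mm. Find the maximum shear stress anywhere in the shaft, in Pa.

8.18e7 Pa

Under the same torque, τ_max = 16T/(πd³) is largest where d is smallest — segment BC (d = 33.2 mm).
τ_max = 16·588.0/(π·(0.0332)³) = 8.183×10^7 Pa.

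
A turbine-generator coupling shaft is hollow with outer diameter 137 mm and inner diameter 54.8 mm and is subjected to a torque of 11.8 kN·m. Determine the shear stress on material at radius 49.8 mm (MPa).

J = π(d_o⁴ − d_i⁴)/32 = π(0.137⁴ − 0.0548⁴)/32 = 3.370×10^-5 m⁴.
Shear stress varies linearly with radius: τ = T·r/J = 11800 × 0.0498 / 3.370×10^-5 = 1.744×10^7 Pa.

17.4 MPa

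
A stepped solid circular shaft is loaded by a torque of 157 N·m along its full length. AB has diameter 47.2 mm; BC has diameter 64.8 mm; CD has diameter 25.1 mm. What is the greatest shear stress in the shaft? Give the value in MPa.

50.6 MPa

Under the same torque, τ_max = 16T/(πd³) is largest where d is smallest — segment CD (d = 25.1 mm).
τ_max = 16·157.0/(π·(0.0251)³) = 5.056×10^7 Pa.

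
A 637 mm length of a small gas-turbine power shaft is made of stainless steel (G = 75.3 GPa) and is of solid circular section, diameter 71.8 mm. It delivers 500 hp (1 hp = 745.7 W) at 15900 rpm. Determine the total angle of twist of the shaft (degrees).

ω = 2π·15900/60 = 1665 rad/s, so T = P/ω = 500×745.7 / 1665 = 223.9 N·m.
J = πd⁴/32 = π(0.0718)⁴/32 = 2.609×10^-6 m⁴.
θ = T·L/(G·J) = 223.9 × 0.637 / (75.3×10⁹ × 2.609×10^-6) = 7.260×10^-4 rad.

0.0416°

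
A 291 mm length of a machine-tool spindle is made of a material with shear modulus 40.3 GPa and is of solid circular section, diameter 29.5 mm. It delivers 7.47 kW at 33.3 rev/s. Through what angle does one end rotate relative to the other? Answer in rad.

ω = 2π·33.3 = 209.2 rad/s, so T = P/ω = 7.47×10³ / 209.2 = 35.70 N·m.
J = πd⁴/32 = π(0.0295)⁴/32 = 7.435×10^-8 m⁴.
θ = T·L/(G·J) = 35.70 × 0.291 / (40.3×10⁹ × 7.435×10^-8) = 3.467×10^-3 rad.

0.00347 rad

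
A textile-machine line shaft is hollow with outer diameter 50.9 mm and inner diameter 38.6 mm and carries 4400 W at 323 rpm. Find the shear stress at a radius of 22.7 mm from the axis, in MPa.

ω = 2π·323/60 = 33.82 rad/s, so T = P/ω = 4400 / 33.82 = 130.1 N·m.
J = π(d_o⁴ − d_i⁴)/32 = π(0.0509⁴ − 0.0386⁴)/32 = 4.410×10^-7 m⁴.
Shear stress varies linearly with radius: τ = T·r/J = 130.1 × 0.0227 / 4.410×10^-7 = 6.695×10^6 Pa.

6.70 MPa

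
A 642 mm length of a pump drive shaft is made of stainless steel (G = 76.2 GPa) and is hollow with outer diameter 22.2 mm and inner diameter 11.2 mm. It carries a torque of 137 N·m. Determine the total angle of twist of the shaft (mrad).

J = π(d_o⁴ − d_i⁴)/32 = π(0.0222⁴ − 0.0112⁴)/32 = 2.230×10^-8 m⁴.
θ = T·L/(G·J) = 137.0 × 0.642 / (76.2×10⁹ × 2.230×10^-8) = 0.05176 rad.

51.8 mrad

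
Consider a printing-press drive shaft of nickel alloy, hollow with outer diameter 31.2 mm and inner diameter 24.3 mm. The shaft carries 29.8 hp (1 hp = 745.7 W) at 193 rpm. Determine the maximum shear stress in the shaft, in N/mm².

ω = 2π·193/60 = 20.21 rad/s, so T = P/ω = 29.8×745.7 / 20.21 = 1099 N·m.
J = π(d_o⁴ − d_i⁴)/32 = π(0.0312⁴ − 0.0243⁴)/32 = 5.880×10^-8 m⁴.
τ_max = T·r/J = 1099 × 0.0156 / 5.880×10^-8 = 2.917×10^8 Pa.

292 N/mm²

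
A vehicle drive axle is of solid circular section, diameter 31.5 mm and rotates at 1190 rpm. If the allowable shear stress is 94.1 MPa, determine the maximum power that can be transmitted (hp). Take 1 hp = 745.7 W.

96.5 hp

J = πd⁴/32 = π(0.0315)⁴/32 = 9.666×10^-8 m⁴.
T_max = τ_allow·J/r = 9.41×10^7 × 9.666×10^-8 / 0.0158 = 577.5 N·m.
ω = 2π·1190/60 = 124.6 rad/s, so P_max = T_max·ω = 7.197×10^4 W.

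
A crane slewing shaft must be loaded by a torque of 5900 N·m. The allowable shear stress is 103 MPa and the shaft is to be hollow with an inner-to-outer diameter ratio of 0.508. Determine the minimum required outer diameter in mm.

67.9 mm

For a hollow shaft with d_i/d_o = 0.508: τ_max = 16T/(π d_o³ (1−k⁴)), so d_o = [16T/(π τ_allow (1−k⁴))]^(1/3) = [16·5900/(π·1.03×10^8·0.9334)]^(1/3) = 0.06786 m.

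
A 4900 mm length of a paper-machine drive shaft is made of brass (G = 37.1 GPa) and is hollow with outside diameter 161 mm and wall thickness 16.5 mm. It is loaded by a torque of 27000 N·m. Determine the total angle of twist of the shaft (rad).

J = π(d_o⁴ − d_i⁴)/32 = π(0.161⁴ − 0.128⁴)/32 = 3.961×10^-5 m⁴.
θ = T·L/(G·J) = 27000 × 4.90 / (37.1×10⁹ × 3.961×10^-5) = 0.09003 rad.

0.0900 rad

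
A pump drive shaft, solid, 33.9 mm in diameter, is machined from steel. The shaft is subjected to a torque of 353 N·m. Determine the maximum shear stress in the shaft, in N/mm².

46.1 N/mm²

J = πd⁴/32 = π(0.0339)⁴/32 = 1.297×10^-7 m⁴.
τ_max = T·r/J = 353.0 × 0.0169 / 1.297×10^-7 = 4.615×10^7 Pa.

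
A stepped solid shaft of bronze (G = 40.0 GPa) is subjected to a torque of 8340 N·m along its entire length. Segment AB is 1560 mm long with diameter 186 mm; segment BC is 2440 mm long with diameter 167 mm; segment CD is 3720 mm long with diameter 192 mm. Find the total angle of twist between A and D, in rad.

0.0152 rad

J_AB = π(0.186)⁴/32 = 1.18×10^-4 m⁴; J_BC = π(0.167)⁴/32 = 7.64×10^-5 m⁴; J_CD = π(0.192)⁴/32 = 1.33×10^-4 m⁴.
θ = (T/G)·Σ L_i/J_i = (8340/40.0×10⁹)·(1.56/1.18×10^-4 + 2.44/7.64×10^-5 + 3.72/1.33×10^-4) = 0.01524 rad.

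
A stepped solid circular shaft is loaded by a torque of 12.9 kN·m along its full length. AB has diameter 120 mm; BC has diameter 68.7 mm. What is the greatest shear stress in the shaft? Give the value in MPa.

203 MPa

Under the same torque, τ_max = 16T/(πd³) is largest where d is smallest — segment BC (d = 68.7 mm).
τ_max = 16·12900/(π·(0.0687)³) = 2.026×10^8 Pa.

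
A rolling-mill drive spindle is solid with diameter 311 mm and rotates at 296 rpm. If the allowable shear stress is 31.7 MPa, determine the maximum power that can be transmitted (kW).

5800 kW

J = πd⁴/32 = π(0.311)⁴/32 = 9.184×10^-4 m⁴.
T_max = τ_allow·J/r = 3.17×10^7 × 9.184×10^-4 / 0.155 = 187200 N·m.
ω = 2π·296/60 = 31.00 rad/s, so P_max = T_max·ω = 5.804×10^6 W.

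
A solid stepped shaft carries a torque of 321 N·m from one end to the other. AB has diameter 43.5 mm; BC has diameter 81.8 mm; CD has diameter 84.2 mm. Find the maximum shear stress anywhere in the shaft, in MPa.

Under the same torque, τ_max = 16T/(πd³) is largest where d is smallest — segment AB (d = 43.5 mm).
τ_max = 16·321.0/(π·(0.0435)³) = 1.986×10^7 Pa.

19.9 MPa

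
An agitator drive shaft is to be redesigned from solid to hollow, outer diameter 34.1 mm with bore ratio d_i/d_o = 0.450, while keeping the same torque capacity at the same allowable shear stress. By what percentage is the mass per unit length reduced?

Equal τ_max and T ⇒ the solid shaft needs d_s³ = d_o³(1−k⁴), so d_s = 34.1·(1−0.450⁴)^(1/3) = 33.63 mm.
Area ratio A_h/A_s = d_o²(1−k²)/d_s² = (1−k²)/(1−k⁴)^(2/3) = 0.8201.
Mass saving = 1 − 0.8201 = 18.0 %.

18.0 %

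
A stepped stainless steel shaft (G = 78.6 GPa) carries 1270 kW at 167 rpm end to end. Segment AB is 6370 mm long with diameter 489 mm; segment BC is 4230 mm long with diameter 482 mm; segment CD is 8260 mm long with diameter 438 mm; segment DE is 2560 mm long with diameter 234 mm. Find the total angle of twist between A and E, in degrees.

ω = 2π·167/60 = 17.49 rad/s, so T = P/ω = 1270×10³ / 17.49 = 72620 N·m.
J_AB = π(0.489)⁴/32 = 5.61×10^-3 m⁴; J_BC = π(0.482)⁴/32 = 5.30×10^-3 m⁴; J_CD = π(0.438)⁴/32 = 3.61×10^-3 m⁴; J_DE = π(0.234)⁴/32 = 2.94×10^-4 m⁴.
θ = (T/G)·Σ L_i/J_i = (72620/78.6×10⁹)·(6.37/5.61×10^-3 + 4.23/5.30×10^-3 + 8.26/3.61×10^-3 + 2.56/2.94×10^-4) = 0.01193 rad.

0.684°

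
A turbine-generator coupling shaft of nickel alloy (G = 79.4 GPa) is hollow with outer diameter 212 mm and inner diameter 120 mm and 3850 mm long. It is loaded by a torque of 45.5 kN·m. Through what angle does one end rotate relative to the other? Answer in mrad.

12.4 mrad

J = π(d_o⁴ − d_i⁴)/32 = π(0.212⁴ − 0.120⁴)/32 = 1.780×10^-4 m⁴.
θ = T·L/(G·J) = 45500 × 3.85 / (79.4×10⁹ × 1.780×10^-4) = 0.01240 rad.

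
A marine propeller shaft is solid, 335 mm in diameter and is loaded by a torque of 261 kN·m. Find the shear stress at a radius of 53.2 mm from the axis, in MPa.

J = πd⁴/32 = π(0.335)⁴/32 = 1.236×10^-3 m⁴.
Shear stress varies linearly with radius: τ = T·r/J = 261000 × 0.0532 / 1.236×10^-3 = 1.123×10^7 Pa.

11.2 MPa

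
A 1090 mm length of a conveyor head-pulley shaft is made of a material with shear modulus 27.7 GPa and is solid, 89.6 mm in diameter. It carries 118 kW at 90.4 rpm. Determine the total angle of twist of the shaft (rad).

ω = 2π·90.4/60 = 9.467 rad/s, so T = P/ω = 118×10³ / 9.467 = 12460 N·m.
J = πd⁴/32 = π(0.0896)⁴/32 = 6.327×10^-6 m⁴.
θ = T·L/(G·J) = 12460 × 1.09 / (27.7×10⁹ × 6.327×10^-6) = 0.07752 rad.

0.0775 rad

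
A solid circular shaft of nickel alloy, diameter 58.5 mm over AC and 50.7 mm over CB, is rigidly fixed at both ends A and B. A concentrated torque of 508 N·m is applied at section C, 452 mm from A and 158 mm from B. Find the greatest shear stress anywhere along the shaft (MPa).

Compatibility: T_A·a/J_AC = T_B·b/J_CB with T_A + T_B = T₀.
J_AC = 1.15×10^-6 m⁴, J_CB = 6.49×10^-7 m⁴, so T_A = T₀·(J_AC/a)/((J_AC/a)+(J_CB/b)) = 194.3 N·m, T_B = 313.7 N·m.
τ in each portion: τ_AC = 4.94×10^6 Pa, τ_CB = 1.23×10^7 Pa; maximum is in CB.
τ_max = T_CB·r/J = 313.7·0.0254/6.49×10^-7 = 1.226×10^7 Pa.

12.3 MPa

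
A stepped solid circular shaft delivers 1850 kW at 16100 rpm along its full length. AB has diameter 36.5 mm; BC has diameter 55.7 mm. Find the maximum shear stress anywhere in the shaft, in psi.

16700 psi

ω = 2π·16100/60 = 1686 rad/s, so T = P/ω = 1850×10³ / 1686 = 1097 N·m.
Under the same torque, τ_max = 16T/(πd³) is largest where d is smallest — segment AB (d = 36.5 mm).
τ_max = 16·1097/(π·(0.0365)³) = 1.149×10^8 Pa.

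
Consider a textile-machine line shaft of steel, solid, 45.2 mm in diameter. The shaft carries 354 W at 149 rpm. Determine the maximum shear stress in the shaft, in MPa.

1.25 MPa

ω = 2π·149/60 = 15.60 rad/s, so T = P/ω = 354 / 15.60 = 22.69 N·m.
J = πd⁴/32 = π(0.0452)⁴/32 = 4.098×10^-7 m⁴.
τ_max = T·r/J = 22.69 × 0.0226 / 4.098×10^-7 = 1.251×10^6 Pa.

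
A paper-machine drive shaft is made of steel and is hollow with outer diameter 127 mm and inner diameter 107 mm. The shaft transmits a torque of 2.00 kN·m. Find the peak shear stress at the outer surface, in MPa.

10.0 MPa

J = π(d_o⁴ − d_i⁴)/32 = π(0.127⁴ − 0.107⁴)/32 = 1.267×10^-5 m⁴.
τ_max = T·r/J = 2000 × 0.0635 / 1.267×10^-5 = 1.002×10^7 Pa.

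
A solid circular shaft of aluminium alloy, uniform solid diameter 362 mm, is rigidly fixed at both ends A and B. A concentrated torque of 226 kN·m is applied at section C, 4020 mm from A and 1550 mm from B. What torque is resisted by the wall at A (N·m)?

62900 N·m

With uniform GJ and both ends fixed, compatibility θ_AC = θ_CB gives T_A·a = T_B·b, together with T_A + T_B = T₀.
T_A = T₀·b/(a+b) = 226000·1550/5570 = 62890 N·m; T_B = 163100 N·m.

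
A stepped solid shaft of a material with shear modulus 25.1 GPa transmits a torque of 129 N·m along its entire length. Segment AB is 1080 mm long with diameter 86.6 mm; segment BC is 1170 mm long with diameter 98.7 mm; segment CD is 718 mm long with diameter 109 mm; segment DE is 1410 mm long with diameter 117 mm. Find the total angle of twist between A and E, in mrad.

J_AB = π(0.0866)⁴/32 = 5.52×10^-6 m⁴; J_BC = π(0.0987)⁴/32 = 9.32×10^-6 m⁴; J_CD = π(0.109)⁴/32 = 1.39×10^-5 m⁴; J_DE = π(0.117)⁴/32 = 1.84×10^-5 m⁴.
θ = (T/G)·Σ L_i/J_i = (129.0/25.1×10⁹)·(1.08/5.52×10^-6 + 1.17/9.32×10^-6 + 0.718/1.39×10^-5 + 1.41/1.84×10^-5) = 2.311×10^-3 rad.

2.31 mrad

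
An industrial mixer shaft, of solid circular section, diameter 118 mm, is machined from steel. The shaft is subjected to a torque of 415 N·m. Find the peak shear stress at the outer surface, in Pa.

1.29e6 Pa

J = πd⁴/32 = π(0.118)⁴/32 = 1.903×10^-5 m⁴.
τ_max = T·r/J = 415.0 × 0.0590 / 1.903×10^-5 = 1.286×10^6 Pa.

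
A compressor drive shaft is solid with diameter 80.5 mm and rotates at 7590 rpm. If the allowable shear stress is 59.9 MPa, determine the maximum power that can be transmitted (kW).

J = πd⁴/32 = π(0.0805)⁴/32 = 4.123×10^-6 m⁴.
T_max = τ_allow·J/r = 5.99×10^7 × 4.123×10^-6 / 0.0403 = 6135 N·m.
ω = 2π·7590/60 = 794.8 rad/s, so P_max = T_max·ω = 4.877×10^6 W.

4880 kW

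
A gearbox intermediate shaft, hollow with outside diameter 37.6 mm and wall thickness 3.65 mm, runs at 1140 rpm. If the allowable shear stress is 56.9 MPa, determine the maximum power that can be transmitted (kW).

41.0 kW

J = π(d_o⁴ − d_i⁴)/32 = π(0.0376⁴ − 0.0303⁴)/32 = 1.135×10^-7 m⁴.
T_max = τ_allow·J/r = 5.69×10^7 × 1.135×10^-7 / 0.0188 = 343.4 N·m.
ω = 2π·1140/60 = 119.4 rad/s, so P_max = T_max·ω = 4.100×10^4 W.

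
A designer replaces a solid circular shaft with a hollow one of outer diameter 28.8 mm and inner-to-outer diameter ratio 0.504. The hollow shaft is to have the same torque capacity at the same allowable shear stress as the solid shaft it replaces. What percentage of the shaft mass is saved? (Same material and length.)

22.0 %

Equal τ_max and T ⇒ the solid shaft needs d_s³ = d_o³(1−k⁴), so d_s = 28.8·(1−0.504⁴)^(1/3) = 28.17 mm.
Area ratio A_h/A_s = d_o²(1−k²)/d_s² = (1−k²)/(1−k⁴)^(2/3) = 0.7799.
Mass saving = 1 − 0.7799 = 22.0 %.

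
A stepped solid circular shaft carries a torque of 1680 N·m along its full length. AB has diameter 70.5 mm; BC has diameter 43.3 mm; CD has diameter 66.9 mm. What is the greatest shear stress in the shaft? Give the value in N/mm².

105 N/mm²

Under the same torque, τ_max = 16T/(πd³) is largest where d is smallest — segment BC (d = 43.3 mm).
τ_max = 16·1680/(π·(0.0433)³) = 1.054×10^8 Pa.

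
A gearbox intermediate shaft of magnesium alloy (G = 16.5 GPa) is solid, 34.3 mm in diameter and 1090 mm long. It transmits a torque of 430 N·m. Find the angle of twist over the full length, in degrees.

12.0°

J = πd⁴/32 = π(0.0343)⁴/32 = 1.359×10^-7 m⁴.
θ = T·L/(G·J) = 430.0 × 1.09 / (16.5×10⁹ × 1.359×10^-7) = 0.2090 rad.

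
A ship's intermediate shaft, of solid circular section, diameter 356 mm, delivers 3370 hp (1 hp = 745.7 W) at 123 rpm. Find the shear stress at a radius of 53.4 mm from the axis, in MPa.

ω = 2π·123/60 = 12.88 rad/s, so T = P/ω = 3370×745.7 / 12.88 = 195100 N·m.
J = πd⁴/32 = π(0.356)⁴/32 = 1.577×10^-3 m⁴.
Shear stress varies linearly with radius: τ = T·r/J = 195100 × 0.0534 / 1.577×10^-3 = 6.607×10^6 Pa.

6.61 MPa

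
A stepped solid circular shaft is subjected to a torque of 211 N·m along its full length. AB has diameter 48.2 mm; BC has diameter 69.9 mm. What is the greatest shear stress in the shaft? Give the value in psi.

Under the same torque, τ_max = 16T/(πd³) is largest where d is smallest — segment AB (d = 48.2 mm).
τ_max = 16·211.0/(π·(0.0482)³) = 9.596×10^6 Pa.

1390 psi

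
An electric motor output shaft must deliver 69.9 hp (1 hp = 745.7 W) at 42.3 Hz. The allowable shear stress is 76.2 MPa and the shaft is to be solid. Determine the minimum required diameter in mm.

ω = 2π·42.3 = 265.8 rad/s, so T = P/ω = 69.9×745.7 / 265.8 = 196.1 N·m.
For a solid shaft τ_max = 16T/(πd³), so d = (16T/(π τ_allow))^(1/3) = (16·196.1/(π·7.62×10^7))^(1/3) = 0.02358 m.

23.6 mm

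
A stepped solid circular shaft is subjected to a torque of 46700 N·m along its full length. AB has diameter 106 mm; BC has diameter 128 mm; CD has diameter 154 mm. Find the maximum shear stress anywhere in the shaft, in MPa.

200 MPa

Under the same torque, τ_max = 16T/(πd³) is largest where d is smallest — segment AB (d = 106 mm).
τ_max = 16·46700/(π·(0.106)³) = 1.997×10^8 Pa.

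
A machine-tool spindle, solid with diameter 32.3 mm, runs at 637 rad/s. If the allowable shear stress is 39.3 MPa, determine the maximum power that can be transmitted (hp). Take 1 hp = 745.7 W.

J = πd⁴/32 = π(0.0323)⁴/32 = 1.069×10^-7 m⁴.
T_max = τ_allow·J/r = 3.93×10^7 × 1.069×10^-7 / 0.0161 = 260.0 N·m.
ω = 637 rad/s, so P_max = T_max·ω = 1.656×10^5 W.

222 hp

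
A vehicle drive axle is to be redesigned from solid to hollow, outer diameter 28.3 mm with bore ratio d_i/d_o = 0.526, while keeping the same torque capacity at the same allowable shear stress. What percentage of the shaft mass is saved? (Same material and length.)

23.7 %

Equal τ_max and T ⇒ the solid shaft needs d_s³ = d_o³(1−k⁴), so d_s = 28.3·(1−0.526⁴)^(1/3) = 27.56 mm.
Area ratio A_h/A_s = d_o²(1−k²)/d_s² = (1−k²)/(1−k⁴)^(2/3) = 0.7628.
Mass saving = 1 − 0.7628 = 23.7 %.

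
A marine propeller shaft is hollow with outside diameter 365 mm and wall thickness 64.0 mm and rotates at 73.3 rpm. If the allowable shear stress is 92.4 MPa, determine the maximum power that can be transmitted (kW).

5570 kW

J = π(d_o⁴ − d_i⁴)/32 = π(0.365⁴ − 0.237⁴)/32 = 1.433×10^-3 m⁴.
T_max = τ_allow·J/r = 9.24×10^7 × 1.433×10^-3 / 0.182 = 725400 N·m.
ω = 2π·73.3/60 = 7.676 rad/s, so P_max = T_max·ω = 5.568×10^6 W.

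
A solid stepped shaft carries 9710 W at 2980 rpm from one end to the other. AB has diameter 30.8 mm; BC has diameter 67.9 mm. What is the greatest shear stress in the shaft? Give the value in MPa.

ω = 2π·2980/60 = 312.1 rad/s, so T = P/ω = 9710 / 312.1 = 31.12 N·m.
Under the same torque, τ_max = 16T/(πd³) is largest where d is smallest — segment AB (d = 30.8 mm).
τ_max = 16·31.12/(π·(0.0308)³) = 5.424×10^6 Pa.

5.42 MPa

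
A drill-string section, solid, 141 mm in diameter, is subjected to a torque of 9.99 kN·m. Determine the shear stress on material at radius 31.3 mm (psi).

1170 psi

J = πd⁴/32 = π(0.141)⁴/32 = 3.880×10^-5 m⁴.
Shear stress varies linearly with radius: τ = T·r/J = 9990 × 0.0313 / 3.880×10^-5 = 8.058×10^6 Pa.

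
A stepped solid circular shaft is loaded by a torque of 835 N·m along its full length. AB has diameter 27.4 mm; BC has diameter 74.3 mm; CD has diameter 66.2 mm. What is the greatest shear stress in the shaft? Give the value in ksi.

Under the same torque, τ_max = 16T/(πd³) is largest where d is smallest — segment AB (d = 27.4 mm).
τ_max = 16·835.0/(π·(0.0274)³) = 2.067×10^8 Pa.

30.0 ksi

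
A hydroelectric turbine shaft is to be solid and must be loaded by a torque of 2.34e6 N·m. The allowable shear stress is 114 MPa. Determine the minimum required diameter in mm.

471 mm

For a solid shaft τ_max = 16T/(πd³), so d = (16T/(π τ_allow))^(1/3) = (16·2.340e6/(π·1.14×10^8))^(1/3) = 0.4711 m.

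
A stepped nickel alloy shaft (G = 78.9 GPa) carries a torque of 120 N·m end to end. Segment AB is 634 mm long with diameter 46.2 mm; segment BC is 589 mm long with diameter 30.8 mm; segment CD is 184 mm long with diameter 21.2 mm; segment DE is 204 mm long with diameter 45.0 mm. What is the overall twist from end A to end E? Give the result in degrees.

J_AB = π(0.0462)⁴/32 = 4.47×10^-7 m⁴; J_BC = π(0.0308)⁴/32 = 8.83×10^-8 m⁴; J_CD = π(0.0212)⁴/32 = 1.98×10^-8 m⁴; J_DE = π(0.0450)⁴/32 = 4.03×10^-7 m⁴.
θ = (T/G)·Σ L_i/J_i = (120.0/78.9×10⁹)·(0.634/4.47×10^-7 + 0.589/8.83×10^-8 + 0.184/1.98×10^-8 + 0.204/4.03×10^-7) = 0.02718 rad.

1.56°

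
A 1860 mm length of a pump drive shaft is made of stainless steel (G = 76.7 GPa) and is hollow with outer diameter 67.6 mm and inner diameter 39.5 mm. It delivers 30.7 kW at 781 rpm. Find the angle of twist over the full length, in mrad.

ω = 2π·781/60 = 81.79 rad/s, so T = P/ω = 30.7×10³ / 81.79 = 375.4 N·m.
J = π(d_o⁴ − d_i⁴)/32 = π(0.0676⁴ − 0.0395⁴)/32 = 1.811×10^-6 m⁴.
θ = T·L/(G·J) = 375.4 × 1.86 / (76.7×10⁹ × 1.811×10^-6) = 5.026×10^-3 rad.

5.03 mrad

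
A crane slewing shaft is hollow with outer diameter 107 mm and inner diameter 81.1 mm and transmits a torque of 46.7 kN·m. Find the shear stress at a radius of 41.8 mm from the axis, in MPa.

226 MPa

J = π(d_o⁴ − d_i⁴)/32 = π(0.107⁴ − 0.0811⁴)/32 = 8.622×10^-6 m⁴.
Shear stress varies linearly with radius: τ = T·r/J = 46700 × 0.0418 / 8.622×10^-6 = 2.264×10^8 Pa.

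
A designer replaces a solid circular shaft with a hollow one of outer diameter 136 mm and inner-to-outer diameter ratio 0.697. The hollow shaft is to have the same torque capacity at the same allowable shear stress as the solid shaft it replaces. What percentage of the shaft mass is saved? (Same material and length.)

Equal τ_max and T ⇒ the solid shaft needs d_s³ = d_o³(1−k⁴), so d_s = 136·(1−0.697⁴)^(1/3) = 124.3 mm.
Area ratio A_h/A_s = d_o²(1−k²)/d_s² = (1−k²)/(1−k⁴)^(2/3) = 0.6153.
Mass saving = 1 − 0.6153 = 38.5 %.

38.5 %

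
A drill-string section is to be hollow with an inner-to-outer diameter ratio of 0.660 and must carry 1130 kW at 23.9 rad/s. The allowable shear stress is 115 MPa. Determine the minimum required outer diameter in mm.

ω = 23.9 rad/s, so T = P/ω = 1130×10³ / 23.90 = 47280 N·m.
For a hollow shaft with d_i/d_o = 0.660: τ_max = 16T/(π d_o³ (1−k⁴)), so d_o = [16T/(π τ_allow (1−k⁴))]^(1/3) = [16·47280/(π·1.15×10^8·0.8103)]^(1/3) = 0.1372 m.

137 mm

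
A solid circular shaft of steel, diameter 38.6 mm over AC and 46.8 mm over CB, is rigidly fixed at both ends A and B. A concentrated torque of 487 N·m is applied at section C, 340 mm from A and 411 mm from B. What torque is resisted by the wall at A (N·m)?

175 N·m

Compatibility: T_A·a/J_AC = T_B·b/J_CB with T_A + T_B = T₀.
J_AC = 2.18×10^-7 m⁴, J_CB = 4.71×10^-7 m⁴, so T_A = T₀·(J_AC/a)/((J_AC/a)+(J_CB/b)) = 174.7 N·m, T_B = 312.3 N·m.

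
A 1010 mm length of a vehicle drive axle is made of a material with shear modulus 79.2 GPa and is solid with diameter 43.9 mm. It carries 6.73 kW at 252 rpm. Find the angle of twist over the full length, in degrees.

0.511°

ω = 2π·252/60 = 26.39 rad/s, so T = P/ω = 6.73×10³ / 26.39 = 255.0 N·m.
J = πd⁴/32 = π(0.0439)⁴/32 = 3.646×10^-7 m⁴.
θ = T·L/(G·J) = 255.0 × 1.01 / (79.2×10⁹ × 3.646×10^-7) = 8.919×10^-3 rad.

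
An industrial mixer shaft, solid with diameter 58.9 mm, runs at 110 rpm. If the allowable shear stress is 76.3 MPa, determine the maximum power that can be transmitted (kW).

J = πd⁴/32 = π(0.0589)⁴/32 = 1.182×10^-6 m⁴.
T_max = τ_allow·J/r = 7.63×10^7 × 1.182×10^-6 / 0.0295 = 3061 N·m.
ω = 2π·110/60 = 11.52 rad/s, so P_max = T_max·ω = 3.526×10^4 W.

35.3 kW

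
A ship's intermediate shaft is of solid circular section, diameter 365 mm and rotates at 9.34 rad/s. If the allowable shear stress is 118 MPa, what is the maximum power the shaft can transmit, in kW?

J = πd⁴/32 = π(0.365)⁴/32 = 1.742×10^-3 m⁴.
T_max = τ_allow·J/r = 1.18×10^8 × 1.742×10^-3 / 0.182 = 1.127e6 N·m.
ω = 9.34 rad/s, so P_max = T_max·ω = 1.052×10^7 W.

10500 kW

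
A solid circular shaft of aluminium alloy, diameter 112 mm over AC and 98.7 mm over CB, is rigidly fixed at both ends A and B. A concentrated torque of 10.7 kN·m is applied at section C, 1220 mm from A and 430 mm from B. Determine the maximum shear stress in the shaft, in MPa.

35.8 MPa

Compatibility: T_A·a/J_AC = T_B·b/J_CB with T_A + T_B = T₀.
J_AC = 1.54×10^-5 m⁴, J_CB = 9.32×10^-6 m⁴, so T_A = T₀·(J_AC/a)/((J_AC/a)+(J_CB/b)) = 3947 N·m, T_B = 6753 N·m.
τ in each portion: τ_AC = 1.43×10^7 Pa, τ_CB = 3.58×10^7 Pa; maximum is in CB.
τ_max = T_CB·r/J = 6753·0.0493/9.32×10^-6 = 3.577×10^7 Pa.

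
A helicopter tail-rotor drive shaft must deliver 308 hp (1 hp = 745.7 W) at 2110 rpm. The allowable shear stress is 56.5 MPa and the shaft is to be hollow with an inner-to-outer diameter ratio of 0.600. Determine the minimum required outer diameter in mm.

ω = 2π·2110/60 = 221.0 rad/s, so T = P/ω = 308×745.7 / 221.0 = 1039 N·m.
For a hollow shaft with d_i/d_o = 0.600: τ_max = 16T/(π d_o³ (1−k⁴)), so d_o = [16T/(π τ_allow (1−k⁴))]^(1/3) = [16·1039/(π·5.65×10^7·0.8704)]^(1/3) = 0.04757 m.

47.6 mm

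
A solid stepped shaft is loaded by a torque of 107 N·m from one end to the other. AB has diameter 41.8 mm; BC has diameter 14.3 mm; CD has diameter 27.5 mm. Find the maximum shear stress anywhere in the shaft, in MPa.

Under the same torque, τ_max = 16T/(πd³) is largest where d is smallest — segment BC (d = 14.3 mm).
τ_max = 16·107.0/(π·(0.0143)³) = 1.864×10^8 Pa.

186 MPa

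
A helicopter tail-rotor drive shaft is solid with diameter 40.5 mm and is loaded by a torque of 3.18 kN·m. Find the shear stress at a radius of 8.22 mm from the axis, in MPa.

J = πd⁴/32 = π(0.0405)⁴/32 = 2.641×10^-7 m⁴.
Shear stress varies linearly with radius: τ = T·r/J = 3180 × 0.00822 / 2.641×10^-7 = 9.896×10^7 Pa.

99.0 MPa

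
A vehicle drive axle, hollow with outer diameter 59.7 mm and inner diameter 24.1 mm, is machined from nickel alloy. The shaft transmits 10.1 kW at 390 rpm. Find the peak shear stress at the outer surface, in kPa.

6080 kPa

ω = 2π·390/60 = 40.84 rad/s, so T = P/ω = 10.1×10³ / 40.84 = 247.3 N·m.
J = π(d_o⁴ − d_i⁴)/32 = π(0.0597⁴ − 0.0241⁴)/32 = 1.214×10^-6 m⁴.
τ_max = T·r/J = 247.3 × 0.0299 / 1.214×10^-6 = 6.081×10^6 Pa.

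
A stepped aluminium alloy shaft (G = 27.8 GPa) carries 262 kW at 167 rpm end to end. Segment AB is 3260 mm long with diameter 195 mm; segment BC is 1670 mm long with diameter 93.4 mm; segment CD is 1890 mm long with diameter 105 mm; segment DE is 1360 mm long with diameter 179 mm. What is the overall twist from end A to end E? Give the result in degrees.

ω = 2π·167/60 = 17.49 rad/s, so T = P/ω = 262×10³ / 17.49 = 14980 N·m.
J_AB = π(0.195)⁴/32 = 1.42×10^-4 m⁴; J_BC = π(0.0934)⁴/32 = 7.47×10^-6 m⁴; J_CD = π(0.105)⁴/32 = 1.19×10^-5 m⁴; J_DE = π(0.179)⁴/32 = 1.01×10^-4 m⁴.
θ = (T/G)·Σ L_i/J_i = (14980/27.8×10⁹)·(3.26/1.42×10^-4 + 1.67/7.47×10^-6 + 1.89/1.19×10^-5 + 1.36/1.01×10^-4) = 0.2255 rad.

12.9°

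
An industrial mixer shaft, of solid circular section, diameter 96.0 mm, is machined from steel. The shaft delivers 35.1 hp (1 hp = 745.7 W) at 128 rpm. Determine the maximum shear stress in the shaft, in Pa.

ω = 2π·128/60 = 13.40 rad/s, so T = P/ω = 35.1×745.7 / 13.40 = 1953 N·m.
J = πd⁴/32 = π(0.0960)⁴/32 = 8.338×10^-6 m⁴.
τ_max = T·r/J = 1953 × 0.0480 / 8.338×10^-6 = 1.124×10^7 Pa.

1.12e7 Pa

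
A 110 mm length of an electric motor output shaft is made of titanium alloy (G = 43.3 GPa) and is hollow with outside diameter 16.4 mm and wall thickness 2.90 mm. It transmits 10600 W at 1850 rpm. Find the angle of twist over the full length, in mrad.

ω = 2π·1850/60 = 193.7 rad/s, so T = P/ω = 10600 / 193.7 = 54.71 N·m.
J = π(d_o⁴ − d_i⁴)/32 = π(0.0164⁴ − 0.0106⁴)/32 = 5.862×10^-9 m⁴.
θ = T·L/(G·J) = 54.71 × 0.110 / (43.3×10⁹ × 5.862×10^-9) = 0.02371 rad.

23.7 mrad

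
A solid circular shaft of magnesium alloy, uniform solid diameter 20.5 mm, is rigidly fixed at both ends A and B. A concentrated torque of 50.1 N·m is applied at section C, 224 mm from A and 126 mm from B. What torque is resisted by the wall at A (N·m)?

With uniform GJ and both ends fixed, compatibility θ_AC = θ_CB gives T_A·a = T_B·b, together with T_A + T_B = T₀.
T_A = T₀·b/(a+b) = 50.10·126/350.0 = 18.04 N·m; T_B = 32.06 N·m.

18.0 N·m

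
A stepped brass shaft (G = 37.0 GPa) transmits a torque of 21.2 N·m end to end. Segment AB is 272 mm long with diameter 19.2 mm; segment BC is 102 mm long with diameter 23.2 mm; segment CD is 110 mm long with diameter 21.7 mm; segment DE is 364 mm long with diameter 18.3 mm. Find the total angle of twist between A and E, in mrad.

35.6 mrad

J_AB = π(0.0192)⁴/32 = 1.33×10^-8 m⁴; J_BC = π(0.0232)⁴/32 = 2.84×10^-8 m⁴; J_CD = π(0.0217)⁴/32 = 2.18×10^-8 m⁴; J_DE = π(0.0183)⁴/32 = 1.10×10^-8 m⁴.
θ = (T/G)·Σ L_i/J_i = (21.20/37.0×10⁹)·(0.272/1.33×10^-8 + 0.102/2.84×10^-8 + 0.110/2.18×10^-8 + 0.364/1.10×10^-8) = 0.03557 rad.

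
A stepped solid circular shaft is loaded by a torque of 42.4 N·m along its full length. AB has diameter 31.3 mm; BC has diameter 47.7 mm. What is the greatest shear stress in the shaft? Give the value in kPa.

7040 kPa

Under the same torque, τ_max = 16T/(πd³) is largest where d is smallest — segment AB (d = 31.3 mm).
τ_max = 16·42.40/(π·(0.0313)³) = 7.042×10^6 Pa.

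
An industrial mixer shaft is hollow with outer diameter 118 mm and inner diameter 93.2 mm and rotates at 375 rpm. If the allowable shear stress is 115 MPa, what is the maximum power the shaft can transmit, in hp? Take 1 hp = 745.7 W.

J = π(d_o⁴ − d_i⁴)/32 = π(0.118⁴ − 0.0932⁴)/32 = 1.163×10^-5 m⁴.
T_max = τ_allow·J/r = 1.15×10^8 × 1.163×10^-5 / 0.0590 = 22660 N·m.
ω = 2π·375/60 = 39.27 rad/s, so P_max = T_max·ω = 8.899×10^5 W.

1190 hp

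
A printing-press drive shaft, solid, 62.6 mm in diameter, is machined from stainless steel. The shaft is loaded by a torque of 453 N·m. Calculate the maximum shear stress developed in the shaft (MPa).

9.40 MPa

J = πd⁴/32 = π(0.0626)⁴/32 = 1.508×10^-6 m⁴.
τ_max = T·r/J = 453.0 × 0.0313 / 1.508×10^-6 = 9.405×10^6 Pa.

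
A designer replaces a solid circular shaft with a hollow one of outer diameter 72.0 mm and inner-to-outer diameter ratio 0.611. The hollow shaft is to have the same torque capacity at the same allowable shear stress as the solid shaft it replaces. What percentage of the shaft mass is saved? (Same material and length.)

Equal τ_max and T ⇒ the solid shaft needs d_s³ = d_o³(1−k⁴), so d_s = 72.0·(1−0.611⁴)^(1/3) = 68.49 mm.
Area ratio A_h/A_s = d_o²(1−k²)/d_s² = (1−k²)/(1−k⁴)^(2/3) = 0.6926.
Mass saving = 1 − 0.6926 = 30.7 %.

30.7 %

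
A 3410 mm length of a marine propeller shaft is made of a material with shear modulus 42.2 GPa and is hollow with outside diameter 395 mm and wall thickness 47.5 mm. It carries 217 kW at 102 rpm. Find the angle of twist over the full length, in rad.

0.00103 rad

ω = 2π·102/60 = 10.68 rad/s, so T = P/ω = 217×10³ / 10.68 = 20320 N·m.
J = π(d_o⁴ − d_i⁴)/32 = π(0.395⁴ − 0.300⁴)/32 = 1.595×10^-3 m⁴.
θ = T·L/(G·J) = 20320 × 3.41 / (42.2×10⁹ × 1.595×10^-3) = 1.029×10^-3 rad.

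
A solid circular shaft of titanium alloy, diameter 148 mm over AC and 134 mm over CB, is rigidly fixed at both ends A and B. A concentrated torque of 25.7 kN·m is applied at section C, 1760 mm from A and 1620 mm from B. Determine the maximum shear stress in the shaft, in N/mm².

23.3 N/mm²

Compatibility: T_A·a/J_AC = T_B·b/J_CB with T_A + T_B = T₀.
J_AC = 4.71×10^-5 m⁴, J_CB = 3.17×10^-5 m⁴, so T_A = T₀·(J_AC/a)/((J_AC/a)+(J_CB/b)) = 14850 N·m, T_B = 10850 N·m.
τ in each portion: τ_AC = 2.33×10^7 Pa, τ_CB = 2.30×10^7 Pa; maximum is in AC.
τ_max = T_AC·r/J = 14850·0.0740/4.71×10^-5 = 2.334×10^7 Pa.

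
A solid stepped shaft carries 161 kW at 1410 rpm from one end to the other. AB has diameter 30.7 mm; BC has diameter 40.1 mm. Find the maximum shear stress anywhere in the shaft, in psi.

27800 psi

ω = 2π·1410/60 = 147.7 rad/s, so T = P/ω = 161×10³ / 147.7 = 1090 N·m.
Under the same torque, τ_max = 16T/(πd³) is largest where d is smallest — segment AB (d = 30.7 mm).
τ_max = 16·1090/(π·(0.0307)³) = 1.919×10^8 Pa.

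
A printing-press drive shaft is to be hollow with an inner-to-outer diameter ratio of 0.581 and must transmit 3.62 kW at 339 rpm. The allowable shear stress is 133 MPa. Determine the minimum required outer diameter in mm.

16.4 mm

ω = 2π·339/60 = 35.50 rad/s, so T = P/ω = 3.62×10³ / 35.50 = 102.0 N·m.
For a hollow shaft with d_i/d_o = 0.581: τ_max = 16T/(π d_o³ (1−k⁴)), so d_o = [16T/(π τ_allow (1−k⁴))]^(1/3) = [16·102.0/(π·1.33×10^8·0.8861)]^(1/3) = 0.01640 m.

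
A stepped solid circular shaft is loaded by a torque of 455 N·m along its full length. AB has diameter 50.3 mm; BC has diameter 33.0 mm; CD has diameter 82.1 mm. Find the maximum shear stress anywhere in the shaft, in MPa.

Under the same torque, τ_max = 16T/(πd³) is largest where d is smallest — segment BC (d = 33.0 mm).
τ_max = 16·455.0/(π·(0.0330)³) = 6.448×10^7 Pa.

64.5 MPa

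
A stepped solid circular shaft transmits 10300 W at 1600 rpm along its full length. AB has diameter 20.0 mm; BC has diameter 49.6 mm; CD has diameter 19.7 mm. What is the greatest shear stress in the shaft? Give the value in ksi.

5.94 ksi

ω = 2π·1600/60 = 167.6 rad/s, so T = P/ω = 10300 / 167.6 = 61.47 N·m.
Under the same torque, τ_max = 16T/(πd³) is largest where d is smallest — segment CD (d = 19.7 mm).
τ_max = 16·61.47/(π·(0.0197)³) = 4.095×10^7 Pa.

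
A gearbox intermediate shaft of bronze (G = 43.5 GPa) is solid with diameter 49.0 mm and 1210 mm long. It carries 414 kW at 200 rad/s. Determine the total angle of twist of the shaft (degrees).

5.83°

ω = 200 rad/s, so T = P/ω = 414×10³ / 200.0 = 2070 N·m.
J = πd⁴/32 = π(0.0490)⁴/32 = 5.660×10^-7 m⁴.
θ = T·L/(G·J) = 2070 × 1.21 / (43.5×10⁹ × 5.660×10^-7) = 0.1017 rad.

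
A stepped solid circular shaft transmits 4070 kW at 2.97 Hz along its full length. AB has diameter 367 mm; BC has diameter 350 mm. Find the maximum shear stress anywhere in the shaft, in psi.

3760 psi

ω = 2π·2.97 = 18.66 rad/s, so T = P/ω = 4070×10³ / 18.66 = 218100 N·m.
Under the same torque, τ_max = 16T/(πd³) is largest where d is smallest — segment BC (d = 350 mm).
τ_max = 16·218100/(π·(0.350)³) = 2.591×10^7 Pa.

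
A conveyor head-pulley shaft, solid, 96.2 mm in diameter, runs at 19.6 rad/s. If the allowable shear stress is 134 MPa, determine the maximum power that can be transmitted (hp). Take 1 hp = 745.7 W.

616 hp

J = πd⁴/32 = π(0.0962)⁴/32 = 8.408×10^-6 m⁴.
T_max = τ_allow·J/r = 1.34×10^8 × 8.408×10^-6 / 0.0481 = 23420 N·m.
ω = 19.6 rad/s, so P_max = T_max·ω = 4.591×10^5 W.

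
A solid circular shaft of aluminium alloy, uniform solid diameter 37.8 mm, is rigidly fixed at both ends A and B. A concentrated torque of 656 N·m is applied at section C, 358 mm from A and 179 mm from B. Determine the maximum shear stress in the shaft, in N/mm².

With uniform GJ and both ends fixed, compatibility θ_AC = θ_CB gives T_A·a = T_B·b, together with T_A + T_B = T₀.
T_A = T₀·b/(a+b) = 656.0·179/537.0 = 218.7 N·m; T_B = 437.3 N·m.
τ in each portion: τ_AC = 2.06×10^7 Pa, τ_CB = 4.12×10^7 Pa; maximum is in CB.
τ_max = T_CB·r/J = 437.3·0.0189/2.00×10^-7 = 4.124×10^7 Pa.

41.2 N/mm²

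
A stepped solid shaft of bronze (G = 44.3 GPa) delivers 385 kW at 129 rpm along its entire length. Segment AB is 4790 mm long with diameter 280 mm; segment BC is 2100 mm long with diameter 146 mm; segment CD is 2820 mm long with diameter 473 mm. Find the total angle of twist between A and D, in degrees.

ω = 2π·129/60 = 13.51 rad/s, so T = P/ω = 385×10³ / 13.51 = 28500 N·m.
J_AB = π(0.280)⁴/32 = 6.03×10^-4 m⁴; J_BC = π(0.146)⁴/32 = 4.46×10^-5 m⁴; J_CD = π(0.473)⁴/32 = 4.91×10^-3 m⁴.
θ = (T/G)·Σ L_i/J_i = (28500/44.3×10⁹)·(4.79/6.03×10^-4 + 2.10/4.46×10^-5 + 2.82/4.91×10^-3) = 0.03576 rad.

2.05°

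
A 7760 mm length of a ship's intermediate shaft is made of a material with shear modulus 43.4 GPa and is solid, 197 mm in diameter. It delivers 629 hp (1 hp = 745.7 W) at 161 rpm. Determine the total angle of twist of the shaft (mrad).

33.6 mrad

ω = 2π·161/60 = 16.86 rad/s, so T = P/ω = 629×745.7 / 16.86 = 27820 N·m.
J = πd⁴/32 = π(0.197)⁴/32 = 1.479×10^-4 m⁴.
θ = T·L/(G·J) = 27820 × 7.76 / (43.4×10⁹ × 1.479×10^-4) = 0.03364 rad.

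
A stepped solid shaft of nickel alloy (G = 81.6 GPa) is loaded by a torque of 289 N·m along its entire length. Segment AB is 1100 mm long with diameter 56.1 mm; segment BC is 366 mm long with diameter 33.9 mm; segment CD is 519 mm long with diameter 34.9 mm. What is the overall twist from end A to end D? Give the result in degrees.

J_AB = π(0.0561)⁴/32 = 9.72×10^-7 m⁴; J_BC = π(0.0339)⁴/32 = 1.30×10^-7 m⁴; J_CD = π(0.0349)⁴/32 = 1.46×10^-7 m⁴.
θ = (T/G)·Σ L_i/J_i = (289.0/81.6×10⁹)·(1.10/9.72×10^-7 + 0.366/1.30×10^-7 + 0.519/1.46×10^-7) = 0.02662 rad.

1.53°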